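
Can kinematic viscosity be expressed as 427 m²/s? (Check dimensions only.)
Yes

kinematic viscosity has SI base units: m^2 / s
m²/s reduces to the same SI base units, so it is a valid unit for kinematic viscosity.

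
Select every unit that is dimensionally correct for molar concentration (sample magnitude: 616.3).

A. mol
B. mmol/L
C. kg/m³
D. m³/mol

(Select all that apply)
B

molar concentration has SI base units: mol / m^3

Checking each option against mol / m^3:
  A. mol: ✗ does not match
  B. mmol/L: ✓ matches
  C. kg/m³: ✗ does not match
  D. m³/mol: ✗ does not match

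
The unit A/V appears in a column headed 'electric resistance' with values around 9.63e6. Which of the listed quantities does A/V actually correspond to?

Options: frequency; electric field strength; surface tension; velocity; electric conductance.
electric conductance

electric resistance should have units dimensionally equivalent to kg * m^2 / (A^2 * s^3) (e.g. Ω).
The given unit 'A/V' reduces to A^2 * s^3 / (kg * m^2). Of the listed options, that is the dimensionality of electric conductance.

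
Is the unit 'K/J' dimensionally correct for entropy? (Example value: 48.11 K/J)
No

entropy has SI base units: kg * m^2 / (s^2 * K)
K/J does NOT reduce to kg * m^2 / (s^2 * K); a valid unit for entropy would be e.g. J/K.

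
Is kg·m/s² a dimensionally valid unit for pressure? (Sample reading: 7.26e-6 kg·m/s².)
No

pressure has SI base units: kg / (m * s^2)
kg·m/s² does NOT reduce to kg / (m * s^2); a valid unit for pressure would be e.g. Pa.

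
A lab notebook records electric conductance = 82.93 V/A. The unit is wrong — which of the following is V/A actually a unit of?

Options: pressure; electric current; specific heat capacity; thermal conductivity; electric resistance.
electric resistance

electric conductance should have units dimensionally equivalent to A^2 * s^3 / (kg * m^2) (e.g. S).
The given unit 'V/A' reduces to kg * m^2 / (A^2 * s^3). Of the listed options, that is the dimensionality of electric resistance.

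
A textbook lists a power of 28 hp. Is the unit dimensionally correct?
Yes

power has SI base units: kg * m^2 / s^3
hp reduces to the same SI base units, so it is a valid unit for power.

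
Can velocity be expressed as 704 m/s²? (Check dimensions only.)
No

velocity has SI base units: m / s
m/s² does NOT reduce to m / s; a valid unit for velocity would be e.g. m/s.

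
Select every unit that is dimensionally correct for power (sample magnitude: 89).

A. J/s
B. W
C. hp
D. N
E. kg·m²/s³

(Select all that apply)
A, B, C, E

power has SI base units: kg * m^2 / s^3

Checking each option against kg * m^2 / s^3:
  A. J/s: ✓ matches
  B. W: ✓ matches
  C. hp: ✓ matches
  D. N: ✗ does not match
  E. kg·m²/s³: ✓ matches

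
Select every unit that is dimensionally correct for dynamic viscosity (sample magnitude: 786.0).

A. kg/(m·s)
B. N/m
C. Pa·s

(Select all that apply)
A, C

dynamic viscosity has SI base units: kg / (m * s)

Checking each option against kg / (m * s):
  A. kg/(m·s): ✓ matches
  B. N/m: ✗ does not match
  C. Pa·s: ✓ matches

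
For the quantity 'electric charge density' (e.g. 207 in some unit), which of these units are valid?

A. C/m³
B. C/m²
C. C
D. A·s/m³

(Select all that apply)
A, D

electric charge density has SI base units: A * s / m^3

Checking each option against A * s / m^3:
  A. C/m³: ✓ matches
  B. C/m²: ✗ does not match
  C. C: ✗ does not match
  D. A·s/m³: ✓ matches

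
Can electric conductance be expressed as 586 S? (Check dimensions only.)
Yes

electric conductance has SI base units: A^2 * s^3 / (kg * m^2)
S reduces to the same SI base units, so it is a valid unit for electric conductance.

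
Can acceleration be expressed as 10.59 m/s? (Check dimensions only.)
No

acceleration has SI base units: m / s^2
m/s does NOT reduce to m / s^2; a valid unit for acceleration would be e.g. m/s².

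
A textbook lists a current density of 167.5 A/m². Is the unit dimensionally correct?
Yes

current density has SI base units: A / m^2
A/m² reduces to the same SI base units, so it is a valid unit for current density.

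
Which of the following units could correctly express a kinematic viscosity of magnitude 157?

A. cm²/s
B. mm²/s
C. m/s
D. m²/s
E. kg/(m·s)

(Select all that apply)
A, B, D

kinematic viscosity has SI base units: m^2 / s

Checking each option against m^2 / s:
  A. cm²/s: ✓ matches
  B. mm²/s: ✓ matches
  C. m/s: ✗ does not match
  D. m²/s: ✓ matches
  E. kg/(m·s): ✗ does not match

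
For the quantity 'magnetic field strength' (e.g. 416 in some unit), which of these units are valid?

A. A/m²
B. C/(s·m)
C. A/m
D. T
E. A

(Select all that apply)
B, C

magnetic field strength has SI base units: A / m

Checking each option against A / m:
  A. A/m²: ✗ does not match
  B. C/(s·m): ✓ matches
  C. A/m: ✓ matches
  D. T: ✗ does not match
  E. A: ✗ does not match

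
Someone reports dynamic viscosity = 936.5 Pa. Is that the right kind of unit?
No

dynamic viscosity has SI base units: kg / (m * s)
Pa does NOT reduce to kg / (m * s); a valid unit for dynamic viscosity would be e.g. Pa·s.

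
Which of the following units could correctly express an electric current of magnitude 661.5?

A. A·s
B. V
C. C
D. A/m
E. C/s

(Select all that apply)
E

electric current has SI base units: A

Checking each option against A:
  A. A·s: ✗ does not match
  B. V: ✗ does not match
  C. C: ✗ does not match
  D. A/m: ✗ does not match
  E. C/s: ✓ matches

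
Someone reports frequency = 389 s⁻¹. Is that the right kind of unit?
Yes

frequency has SI base units: 1 / s
s⁻¹ reduces to the same SI base units, so it is a valid unit for frequency.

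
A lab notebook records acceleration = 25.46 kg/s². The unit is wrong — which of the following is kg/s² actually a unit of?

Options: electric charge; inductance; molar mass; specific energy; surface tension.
surface tension

acceleration should have units dimensionally equivalent to m / s^2 (e.g. m/s²).
The given unit 'kg/s²' reduces to kg / s^2. Of the listed options, that is the dimensionality of surface tension.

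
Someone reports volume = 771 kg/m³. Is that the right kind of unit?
No

volume has SI base units: m^3
kg/m³ does NOT reduce to m^3; a valid unit for volume would be e.g. m³.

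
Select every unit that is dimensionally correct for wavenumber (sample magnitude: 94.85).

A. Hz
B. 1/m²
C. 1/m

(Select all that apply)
C

wavenumber has SI base units: 1 / m

Checking each option against 1 / m:
  A. Hz: ✗ does not match
  B. 1/m²: ✗ does not match
  C. 1/m: ✓ matches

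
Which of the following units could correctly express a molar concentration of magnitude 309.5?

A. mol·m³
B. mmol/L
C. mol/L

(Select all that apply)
B, C

molar concentration has SI base units: mol / m^3

Checking each option against mol / m^3:
  A. mol·m³: ✗ does not match
  B. mmol/L: ✓ matches
  C. mol/L: ✓ matches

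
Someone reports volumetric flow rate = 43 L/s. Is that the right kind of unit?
Yes

volumetric flow rate has SI base units: m^3 / s
L/s reduces to the same SI base units, so it is a valid unit for volumetric flow rate.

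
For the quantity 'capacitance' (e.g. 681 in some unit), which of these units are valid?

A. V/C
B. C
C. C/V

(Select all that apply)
C

capacitance has SI base units: A^2 * s^4 / (kg * m^2)

Checking each option against A^2 * s^4 / (kg * m^2):
  A. V/C: ✗ does not match
  B. C: ✗ does not match
  C. C/V: ✓ matches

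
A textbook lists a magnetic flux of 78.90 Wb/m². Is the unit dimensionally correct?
No

magnetic flux has SI base units: kg * m^2 / (A * s^2)
Wb/m² does NOT reduce to kg * m^2 / (A * s^2); a valid unit for magnetic flux would be e.g. Wb.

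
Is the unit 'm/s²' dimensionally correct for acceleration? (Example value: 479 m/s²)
Yes

acceleration has SI base units: m / s^2
m/s² reduces to the same SI base units, so it is a valid unit for acceleration.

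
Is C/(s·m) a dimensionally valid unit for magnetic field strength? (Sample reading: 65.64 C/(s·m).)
Yes

magnetic field strength has SI base units: A / m
C/(s·m) reduces to the same SI base units, so it is a valid unit for magnetic field strength.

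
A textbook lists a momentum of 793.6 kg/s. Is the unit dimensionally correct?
No

momentum has SI base units: kg * m / s
kg/s does NOT reduce to kg * m / s; a valid unit for momentum would be e.g. kg·m/s.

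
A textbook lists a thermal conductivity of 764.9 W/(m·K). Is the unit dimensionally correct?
Yes

thermal conductivity has SI base units: kg * m / (s^3 * K)
W/(m·K) reduces to the same SI base units, so it is a valid unit for thermal conductivity.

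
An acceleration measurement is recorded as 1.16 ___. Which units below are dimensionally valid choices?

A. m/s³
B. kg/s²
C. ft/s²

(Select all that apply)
C

acceleration has SI base units: m / s^2

Checking each option against m / s^2:
  A. m/s³: ✗ does not match
  B. kg/s²: ✗ does not match
  C. ft/s²: ✓ matches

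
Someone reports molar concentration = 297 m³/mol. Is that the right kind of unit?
No

molar concentration has SI base units: mol / m^3
m³/mol does NOT reduce to mol / m^3; a valid unit for molar concentration would be e.g. mol/m³.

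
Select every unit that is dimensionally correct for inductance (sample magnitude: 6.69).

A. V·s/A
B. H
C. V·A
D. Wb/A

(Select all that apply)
A, B, D

inductance has SI base units: kg * m^2 / (A^2 * s^2)

Checking each option against kg * m^2 / (A^2 * s^2):
  A. V·s/A: ✓ matches
  B. H: ✓ matches
  C. V·A: ✗ does not match
  D. Wb/A: ✓ matches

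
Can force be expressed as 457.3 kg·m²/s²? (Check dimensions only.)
No

force has SI base units: kg * m / s^2
kg·m²/s² does NOT reduce to kg * m / s^2; a valid unit for force would be e.g. N.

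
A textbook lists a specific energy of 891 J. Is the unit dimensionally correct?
No

specific energy has SI base units: m^2 / s^2
J does NOT reduce to m^2 / s^2; a valid unit for specific energy would be e.g. J/kg.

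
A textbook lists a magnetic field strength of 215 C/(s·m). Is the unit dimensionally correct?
Yes

magnetic field strength has SI base units: A / m
C/(s·m) reduces to the same SI base units, so it is a valid unit for magnetic field strength.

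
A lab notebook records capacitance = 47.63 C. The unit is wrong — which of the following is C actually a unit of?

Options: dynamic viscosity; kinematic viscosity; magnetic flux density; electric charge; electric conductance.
electric charge

capacitance should have units dimensionally equivalent to A^2 * s^4 / (kg * m^2) (e.g. F).
The given unit 'C' reduces to A * s. Of the listed options, that is the dimensionality of electric charge.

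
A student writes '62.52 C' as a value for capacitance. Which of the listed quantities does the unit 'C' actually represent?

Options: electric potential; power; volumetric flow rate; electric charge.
electric charge

capacitance should have units dimensionally equivalent to A^2 * s^4 / (kg * m^2) (e.g. F).
The given unit 'C' reduces to A * s. Of the listed options, that is the dimensionality of electric charge.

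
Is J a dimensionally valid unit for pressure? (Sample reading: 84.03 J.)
No

pressure has SI base units: kg / (m * s^2)
J does NOT reduce to kg / (m * s^2); a valid unit for pressure would be e.g. Pa.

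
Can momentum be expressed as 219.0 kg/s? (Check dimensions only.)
No

momentum has SI base units: kg * m / s
kg/s does NOT reduce to kg * m / s; a valid unit for momentum would be e.g. kg·m/s.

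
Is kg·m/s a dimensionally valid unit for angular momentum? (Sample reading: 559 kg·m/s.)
No

angular momentum has SI base units: kg * m^2 / s
kg·m/s does NOT reduce to kg * m^2 / s; a valid unit for angular momentum would be e.g. kg·m²/s.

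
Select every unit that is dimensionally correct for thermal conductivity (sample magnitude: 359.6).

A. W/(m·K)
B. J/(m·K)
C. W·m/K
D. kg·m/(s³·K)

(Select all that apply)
A, D

thermal conductivity has SI base units: kg * m / (s^3 * K)

Checking each option against kg * m / (s^3 * K):
  A. W/(m·K): ✓ matches
  B. J/(m·K): ✗ does not match
  C. W·m/K: ✗ does not match
  D. kg·m/(s³·K): ✓ matches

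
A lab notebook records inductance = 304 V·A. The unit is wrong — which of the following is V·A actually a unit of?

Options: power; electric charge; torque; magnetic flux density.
power

inductance should have units dimensionally equivalent to kg * m^2 / (A^2 * s^2) (e.g. H).
The given unit 'V·A' reduces to kg * m^2 / s^3. Of the listed options, that is the dimensionality of power.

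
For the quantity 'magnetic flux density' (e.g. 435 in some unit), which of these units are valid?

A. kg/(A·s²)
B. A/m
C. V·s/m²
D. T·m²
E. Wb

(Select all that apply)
A, C

magnetic flux density has SI base units: kg / (A * s^2)

Checking each option against kg / (A * s^2):
  A. kg/(A·s²): ✓ matches
  B. A/m: ✗ does not match
  C. V·s/m²: ✓ matches
  D. T·m²: ✗ does not match
  E. Wb: ✗ does not match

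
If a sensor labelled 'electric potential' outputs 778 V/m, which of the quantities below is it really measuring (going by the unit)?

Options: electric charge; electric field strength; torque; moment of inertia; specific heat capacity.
electric field strength

electric potential should have units dimensionally equivalent to kg * m^2 / (A * s^3) (e.g. V).
The given unit 'V/m' reduces to kg * m / (A * s^3). Of the listed options, that is the dimensionality of electric field strength.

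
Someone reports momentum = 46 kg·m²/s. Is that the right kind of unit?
No

momentum has SI base units: kg * m / s
kg·m²/s does NOT reduce to kg * m / s; a valid unit for momentum would be e.g. kg·m/s.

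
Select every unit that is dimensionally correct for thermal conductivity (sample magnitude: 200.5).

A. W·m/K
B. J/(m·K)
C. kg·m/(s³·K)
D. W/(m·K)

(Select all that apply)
C, D

thermal conductivity has SI base units: kg * m / (s^3 * K)

Checking each option against kg * m / (s^3 * K):
  A. W·m/K: ✗ does not match
  B. J/(m·K): ✗ does not match
  C. kg·m/(s³·K): ✓ matches
  D. W/(m·K): ✓ matches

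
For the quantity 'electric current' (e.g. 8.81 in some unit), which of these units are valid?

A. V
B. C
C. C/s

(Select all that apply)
C

electric current has SI base units: A

Checking each option against A:
  A. V: ✗ does not match
  B. C: ✗ does not match
  C. C/s: ✓ matches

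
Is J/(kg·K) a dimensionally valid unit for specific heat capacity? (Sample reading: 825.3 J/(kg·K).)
Yes

specific heat capacity has SI base units: m^2 / (s^2 * K)
J/(kg·K) reduces to the same SI base units, so it is a valid unit for specific heat capacity.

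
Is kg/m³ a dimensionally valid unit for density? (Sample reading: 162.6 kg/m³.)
Yes

density has SI base units: kg / m^3
kg/m³ reduces to the same SI base units, so it is a valid unit for density.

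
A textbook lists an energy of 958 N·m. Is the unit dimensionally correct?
Yes

energy has SI base units: kg * m^2 / s^2
N·m reduces to the same SI base units, so it is a valid unit for energy.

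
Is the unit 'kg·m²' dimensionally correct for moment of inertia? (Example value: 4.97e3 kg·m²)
Yes

moment of inertia has SI base units: kg * m^2
kg·m² reduces to the same SI base units, so it is a valid unit for moment of inertia.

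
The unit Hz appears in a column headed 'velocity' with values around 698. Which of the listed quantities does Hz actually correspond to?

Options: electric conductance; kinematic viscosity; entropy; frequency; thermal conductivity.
frequency

velocity should have units dimensionally equivalent to m / s (e.g. m/s).
The given unit 'Hz' reduces to 1 / s. Of the listed options, that is the dimensionality of frequency.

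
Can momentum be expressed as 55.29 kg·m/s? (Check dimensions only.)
Yes

momentum has SI base units: kg * m / s
kg·m/s reduces to the same SI base units, so it is a valid unit for momentum.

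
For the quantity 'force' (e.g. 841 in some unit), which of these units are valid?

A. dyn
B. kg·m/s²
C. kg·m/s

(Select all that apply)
A, B

force has SI base units: kg * m / s^2

Checking each option against kg * m / s^2:
  A. dyn: ✓ matches
  B. kg·m/s²: ✓ matches
  C. kg·m/s: ✗ does not match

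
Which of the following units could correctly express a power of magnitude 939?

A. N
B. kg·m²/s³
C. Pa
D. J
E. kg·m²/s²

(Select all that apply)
B

power has SI base units: kg * m^2 / s^3

Checking each option against kg * m^2 / s^3:
  A. N: ✗ does not match
  B. kg·m²/s³: ✓ matches
  C. Pa: ✗ does not match
  D. J: ✗ does not match
  E. kg·m²/s²: ✗ does not match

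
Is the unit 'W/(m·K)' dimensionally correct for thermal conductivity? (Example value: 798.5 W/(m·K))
Yes

thermal conductivity has SI base units: kg * m / (s^3 * K)
W/(m·K) reduces to the same SI base units, so it is a valid unit for thermal conductivity.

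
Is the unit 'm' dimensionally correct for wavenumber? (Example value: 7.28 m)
No

wavenumber has SI base units: 1 / m
m does NOT reduce to 1 / m; a valid unit for wavenumber would be e.g. 1/m.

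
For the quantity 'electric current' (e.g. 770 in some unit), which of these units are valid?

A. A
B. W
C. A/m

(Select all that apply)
A

electric current has SI base units: A

Checking each option against A:
  A. A: ✓ matches
  B. W: ✗ does not match
  C. A/m: ✗ does not match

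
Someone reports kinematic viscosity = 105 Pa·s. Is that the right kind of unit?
No

kinematic viscosity has SI base units: m^2 / s
Pa·s does NOT reduce to m^2 / s; a valid unit for kinematic viscosity would be e.g. m²/s.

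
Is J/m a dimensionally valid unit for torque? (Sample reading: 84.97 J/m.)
No

torque has SI base units: kg * m^2 / s^2
J/m does NOT reduce to kg * m^2 / s^2; a valid unit for torque would be e.g. N·m.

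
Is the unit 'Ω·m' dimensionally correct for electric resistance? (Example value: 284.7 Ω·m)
No

electric resistance has SI base units: kg * m^2 / (A^2 * s^3)
Ω·m does NOT reduce to kg * m^2 / (A^2 * s^3); a valid unit for electric resistance would be e.g. Ω.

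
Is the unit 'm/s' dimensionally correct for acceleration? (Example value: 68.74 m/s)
No

acceleration has SI base units: m / s^2
m/s does NOT reduce to m / s^2; a valid unit for acceleration would be e.g. m/s².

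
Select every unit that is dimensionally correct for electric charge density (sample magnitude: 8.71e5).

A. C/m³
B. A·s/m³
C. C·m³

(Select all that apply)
A, B

electric charge density has SI base units: A * s / m^3

Checking each option against A * s / m^3:
  A. C/m³: ✓ matches
  B. A·s/m³: ✓ matches
  C. C·m³: ✗ does not match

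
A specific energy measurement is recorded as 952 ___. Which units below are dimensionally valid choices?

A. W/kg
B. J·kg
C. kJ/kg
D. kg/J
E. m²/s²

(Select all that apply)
C, E

specific energy has SI base units: m^2 / s^2

Checking each option against m^2 / s^2:
  A. W/kg: ✗ does not match
  B. J·kg: ✗ does not match
  C. kJ/kg: ✓ matches
  D. kg/J: ✗ does not match
  E. m²/s²: ✓ matches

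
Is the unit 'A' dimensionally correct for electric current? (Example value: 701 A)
Yes

electric current has SI base units: A
A reduces to the same SI base units, so it is a valid unit for electric current.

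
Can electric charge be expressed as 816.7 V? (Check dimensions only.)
No

electric charge has SI base units: A * s
V does NOT reduce to A * s; a valid unit for electric charge would be e.g. C.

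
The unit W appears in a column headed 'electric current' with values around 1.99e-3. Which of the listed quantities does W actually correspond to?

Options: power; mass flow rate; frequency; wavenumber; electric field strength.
power

electric current should have units dimensionally equivalent to A (e.g. A).
The given unit 'W' reduces to kg * m^2 / s^3. Of the listed options, that is the dimensionality of power.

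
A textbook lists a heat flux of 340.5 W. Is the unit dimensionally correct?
No

heat flux has SI base units: kg / s^3
W does NOT reduce to kg / s^3; a valid unit for heat flux would be e.g. W/m².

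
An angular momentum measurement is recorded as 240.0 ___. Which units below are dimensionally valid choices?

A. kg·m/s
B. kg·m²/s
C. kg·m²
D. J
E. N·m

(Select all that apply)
B

angular momentum has SI base units: kg * m^2 / s

Checking each option against kg * m^2 / s:
  A. kg·m/s: ✗ does not match
  B. kg·m²/s: ✓ matches
  C. kg·m²: ✗ does not match
  D. J: ✗ does not match
  E. N·m: ✗ does not match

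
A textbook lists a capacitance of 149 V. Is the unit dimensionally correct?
No

capacitance has SI base units: A^2 * s^4 / (kg * m^2)
V does NOT reduce to A^2 * s^4 / (kg * m^2); a valid unit for capacitance would be e.g. F.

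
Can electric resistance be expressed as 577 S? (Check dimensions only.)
No

electric resistance has SI base units: kg * m^2 / (A^2 * s^3)
S does NOT reduce to kg * m^2 / (A^2 * s^3); a valid unit for electric resistance would be e.g. Ω.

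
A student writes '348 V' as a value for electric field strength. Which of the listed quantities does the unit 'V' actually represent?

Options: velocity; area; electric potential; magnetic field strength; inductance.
electric potential

electric field strength should have units dimensionally equivalent to kg * m / (A * s^3) (e.g. V/m).
The given unit 'V' reduces to kg * m^2 / (A * s^3). Of the listed options, that is the dimensionality of electric potential.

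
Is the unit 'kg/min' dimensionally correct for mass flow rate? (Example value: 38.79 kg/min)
Yes

mass flow rate has SI base units: kg / s
kg/min reduces to the same SI base units, so it is a valid unit for mass flow rate.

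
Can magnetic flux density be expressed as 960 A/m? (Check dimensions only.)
No

magnetic flux density has SI base units: kg / (A * s^2)
A/m does NOT reduce to kg / (A * s^2); a valid unit for magnetic flux density would be e.g. T.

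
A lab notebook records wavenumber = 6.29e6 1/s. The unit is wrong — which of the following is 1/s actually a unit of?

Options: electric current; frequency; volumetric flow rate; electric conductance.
frequency

wavenumber should have units dimensionally equivalent to 1 / m (e.g. 1/m).
The given unit '1/s' reduces to 1 / s. Of the listed options, that is the dimensionality of frequency.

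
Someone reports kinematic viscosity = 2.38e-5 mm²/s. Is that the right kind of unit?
Yes

kinematic viscosity has SI base units: m^2 / s
mm²/s reduces to the same SI base units, so it is a valid unit for kinematic viscosity.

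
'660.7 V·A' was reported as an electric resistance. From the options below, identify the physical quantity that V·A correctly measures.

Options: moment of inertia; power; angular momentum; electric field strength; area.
power

electric resistance should have units dimensionally equivalent to kg * m^2 / (A^2 * s^3) (e.g. Ω).
The given unit 'V·A' reduces to kg * m^2 / s^3. Of the listed options, that is the dimensionality of power.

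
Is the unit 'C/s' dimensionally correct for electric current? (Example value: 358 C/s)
Yes

electric current has SI base units: A
C/s reduces to the same SI base units, so it is a valid unit for electric current.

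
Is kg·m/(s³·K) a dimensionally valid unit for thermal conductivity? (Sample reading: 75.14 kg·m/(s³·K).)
Yes

thermal conductivity has SI base units: kg * m / (s^3 * K)
kg·m/(s³·K) reduces to the same SI base units, so it is a valid unit for thermal conductivity.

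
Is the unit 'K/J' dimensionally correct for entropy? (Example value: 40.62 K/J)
No

entropy has SI base units: kg * m^2 / (s^2 * K)
K/J does NOT reduce to kg * m^2 / (s^2 * K); a valid unit for entropy would be e.g. J/K.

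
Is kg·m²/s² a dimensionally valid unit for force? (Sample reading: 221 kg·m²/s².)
No

force has SI base units: kg * m / s^2
kg·m²/s² does NOT reduce to kg * m / s^2; a valid unit for force would be e.g. N.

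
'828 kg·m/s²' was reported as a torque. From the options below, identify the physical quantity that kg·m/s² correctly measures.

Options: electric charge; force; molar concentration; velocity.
force

torque should have units dimensionally equivalent to kg * m^2 / s^2 (e.g. N·m).
The given unit 'kg·m/s²' reduces to kg * m / s^2. Of the listed options, that is the dimensionality of force.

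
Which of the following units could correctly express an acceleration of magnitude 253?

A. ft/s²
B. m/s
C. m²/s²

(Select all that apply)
A

acceleration has SI base units: m / s^2

Checking each option against m / s^2:
  A. ft/s²: ✓ matches
  B. m/s: ✗ does not match
  C. m²/s²: ✗ does not match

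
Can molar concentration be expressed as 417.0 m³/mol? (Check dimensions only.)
No

molar concentration has SI base units: mol / m^3
m³/mol does NOT reduce to mol / m^3; a valid unit for molar concentration would be e.g. mol/m³.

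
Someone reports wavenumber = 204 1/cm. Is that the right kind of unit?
Yes

wavenumber has SI base units: 1 / m
1/cm reduces to the same SI base units, so it is a valid unit for wavenumber.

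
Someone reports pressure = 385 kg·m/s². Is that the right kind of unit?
No

pressure has SI base units: kg / (m * s^2)
kg·m/s² does NOT reduce to kg / (m * s^2); a valid unit for pressure would be e.g. Pa.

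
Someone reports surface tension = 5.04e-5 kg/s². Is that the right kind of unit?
Yes

surface tension has SI base units: kg / s^2
kg/s² reduces to the same SI base units, so it is a valid unit for surface tension.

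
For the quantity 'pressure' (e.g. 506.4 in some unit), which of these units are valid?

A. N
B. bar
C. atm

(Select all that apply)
B, C

pressure has SI base units: kg / (m * s^2)

Checking each option against kg / (m * s^2):
  A. N: ✗ does not match
  B. bar: ✓ matches
  C. atm: ✓ matches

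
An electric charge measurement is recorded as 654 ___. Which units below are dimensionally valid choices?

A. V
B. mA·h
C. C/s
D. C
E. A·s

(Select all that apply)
B, D, E

electric charge has SI base units: A * s

Checking each option against A * s:
  A. V: ✗ does not match
  B. mA·h: ✓ matches
  C. C/s: ✗ does not match
  D. C: ✓ matches
  E. A·s: ✓ matches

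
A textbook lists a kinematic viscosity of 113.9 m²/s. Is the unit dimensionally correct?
Yes

kinematic viscosity has SI base units: m^2 / s
m²/s reduces to the same SI base units, so it is a valid unit for kinematic viscosity.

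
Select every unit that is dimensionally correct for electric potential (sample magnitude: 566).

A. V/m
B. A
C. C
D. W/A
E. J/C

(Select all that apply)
D, E

electric potential has SI base units: kg * m^2 / (A * s^3)

Checking each option against kg * m^2 / (A * s^3):
  A. V/m: ✗ does not match
  B. A: ✗ does not match
  C. C: ✗ does not match
  D. W/A: ✓ matches
  E. J/C: ✓ matches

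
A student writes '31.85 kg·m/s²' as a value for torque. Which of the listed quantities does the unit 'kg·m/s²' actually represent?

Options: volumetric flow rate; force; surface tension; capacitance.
force

torque should have units dimensionally equivalent to kg * m^2 / s^2 (e.g. N·m).
The given unit 'kg·m/s²' reduces to kg * m / s^2. Of the listed options, that is the dimensionality of force.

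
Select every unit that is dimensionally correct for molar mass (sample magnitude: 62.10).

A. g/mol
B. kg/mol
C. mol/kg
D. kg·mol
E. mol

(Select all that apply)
A, B

molar mass has SI base units: kg / mol

Checking each option against kg / mol:
  A. g/mol: ✓ matches
  B. kg/mol: ✓ matches
  C. mol/kg: ✗ does not match
  D. kg·mol: ✗ does not match
  E. mol: ✗ does not match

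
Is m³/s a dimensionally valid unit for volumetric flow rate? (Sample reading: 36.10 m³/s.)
Yes

volumetric flow rate has SI base units: m^3 / s
m³/s reduces to the same SI base units, so it is a valid unit for volumetric flow rate.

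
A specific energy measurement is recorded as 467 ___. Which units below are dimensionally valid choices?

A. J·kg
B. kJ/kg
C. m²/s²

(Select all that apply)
B, C

specific energy has SI base units: m^2 / s^2

Checking each option against m^2 / s^2:
  A. J·kg: ✗ does not match
  B. kJ/kg: ✓ matches
  C. m²/s²: ✓ matches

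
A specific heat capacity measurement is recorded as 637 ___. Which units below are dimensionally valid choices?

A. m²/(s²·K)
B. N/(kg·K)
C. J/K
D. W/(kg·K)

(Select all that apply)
A

specific heat capacity has SI base units: m^2 / (s^2 * K)

Checking each option against m^2 / (s^2 * K):
  A. m²/(s²·K): ✓ matches
  B. N/(kg·K): ✗ does not match
  C. J/K: ✗ does not match
  D. W/(kg·K): ✗ does not match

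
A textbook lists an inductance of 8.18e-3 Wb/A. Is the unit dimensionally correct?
Yes

inductance has SI base units: kg * m^2 / (A^2 * s^2)
Wb/A reduces to the same SI base units, so it is a valid unit for inductance.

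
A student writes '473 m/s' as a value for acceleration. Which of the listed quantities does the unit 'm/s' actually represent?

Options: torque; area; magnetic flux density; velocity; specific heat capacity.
velocity

acceleration should have units dimensionally equivalent to m / s^2 (e.g. m/s²).
The given unit 'm/s' reduces to m / s. Of the listed options, that is the dimensionality of velocity.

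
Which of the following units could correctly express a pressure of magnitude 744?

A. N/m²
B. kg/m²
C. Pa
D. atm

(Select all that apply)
A, C, D

pressure has SI base units: kg / (m * s^2)

Checking each option against kg / (m * s^2):
  A. N/m²: ✓ matches
  B. kg/m²: ✗ does not match
  C. Pa: ✓ matches
  D. atm: ✓ matches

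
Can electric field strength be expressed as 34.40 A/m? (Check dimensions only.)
No

electric field strength has SI base units: kg * m / (A * s^3)
A/m does NOT reduce to kg * m / (A * s^3); a valid unit for electric field strength would be e.g. V/m.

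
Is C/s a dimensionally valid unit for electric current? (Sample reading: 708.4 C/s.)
Yes

electric current has SI base units: A
C/s reduces to the same SI base units, so it is a valid unit for electric current.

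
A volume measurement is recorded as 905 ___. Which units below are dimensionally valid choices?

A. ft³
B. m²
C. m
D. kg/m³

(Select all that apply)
A

volume has SI base units: m^3

Checking each option against m^3:
  A. ft³: ✓ matches
  B. m²: ✗ does not match
  C. m: ✗ does not match
  D. kg/m³: ✗ does not match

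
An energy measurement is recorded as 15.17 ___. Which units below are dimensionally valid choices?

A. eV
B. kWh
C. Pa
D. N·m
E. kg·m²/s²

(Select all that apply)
A, B, D, E

energy has SI base units: kg * m^2 / s^2

Checking each option against kg * m^2 / s^2:
  A. eV: ✓ matches
  B. kWh: ✓ matches
  C. Pa: ✗ does not match
  D. N·m: ✓ matches
  E. kg·m²/s²: ✓ matches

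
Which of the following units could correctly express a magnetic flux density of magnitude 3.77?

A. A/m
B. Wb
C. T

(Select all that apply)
C

magnetic flux density has SI base units: kg / (A * s^2)

Checking each option against kg / (A * s^2):
  A. A/m: ✗ does not match
  B. Wb: ✗ does not match
  C. T: ✓ matches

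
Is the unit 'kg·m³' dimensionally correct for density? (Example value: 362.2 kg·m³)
No

density has SI base units: kg / m^3
kg·m³ does NOT reduce to kg / m^3; a valid unit for density would be e.g. kg/m³.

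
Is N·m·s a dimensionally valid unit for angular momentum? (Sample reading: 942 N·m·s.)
Yes

angular momentum has SI base units: kg * m^2 / s
N·m·s reduces to the same SI base units, so it is a valid unit for angular momentum.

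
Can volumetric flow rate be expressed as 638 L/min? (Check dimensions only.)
Yes

volumetric flow rate has SI base units: m^3 / s
L/min reduces to the same SI base units, so it is a valid unit for volumetric flow rate.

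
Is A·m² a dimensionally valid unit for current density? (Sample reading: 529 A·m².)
No

current density has SI base units: A / m^2
A·m² does NOT reduce to A / m^2; a valid unit for current density would be e.g. A/m².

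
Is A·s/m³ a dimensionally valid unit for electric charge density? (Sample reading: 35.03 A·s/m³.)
Yes

electric charge density has SI base units: A * s / m^3
A·s/m³ reduces to the same SI base units, so it is a valid unit for electric charge density.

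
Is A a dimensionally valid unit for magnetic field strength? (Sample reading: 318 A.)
No

magnetic field strength has SI base units: A / m
A does NOT reduce to A / m; a valid unit for magnetic field strength would be e.g. A/m.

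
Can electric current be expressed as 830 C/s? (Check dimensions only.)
Yes

electric current has SI base units: A
C/s reduces to the same SI base units, so it is a valid unit for electric current.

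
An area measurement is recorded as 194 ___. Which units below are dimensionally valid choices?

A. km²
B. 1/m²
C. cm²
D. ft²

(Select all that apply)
A, C, D

area has SI base units: m^2

Checking each option against m^2:
  A. km²: ✓ matches
  B. 1/m²: ✗ does not match
  C. cm²: ✓ matches
  D. ft²: ✓ matches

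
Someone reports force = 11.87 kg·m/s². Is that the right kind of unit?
Yes

force has SI base units: kg * m / s^2
kg·m/s² reduces to the same SI base units, so it is a valid unit for force.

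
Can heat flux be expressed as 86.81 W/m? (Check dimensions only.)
No

heat flux has SI base units: kg / s^3
W/m does NOT reduce to kg / s^3; a valid unit for heat flux would be e.g. W/m².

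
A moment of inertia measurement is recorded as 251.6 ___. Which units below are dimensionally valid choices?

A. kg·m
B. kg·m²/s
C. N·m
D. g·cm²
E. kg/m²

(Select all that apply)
D

moment of inertia has SI base units: kg * m^2

Checking each option against kg * m^2:
  A. kg·m: ✗ does not match
  B. kg·m²/s: ✗ does not match
  C. N·m: ✗ does not match
  D. g·cm²: ✓ matches
  E. kg/m²: ✗ does not match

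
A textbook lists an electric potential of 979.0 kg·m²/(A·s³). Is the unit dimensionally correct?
Yes

electric potential has SI base units: kg * m^2 / (A * s^3)
kg·m²/(A·s³) reduces to the same SI base units, so it is a valid unit for electric potential.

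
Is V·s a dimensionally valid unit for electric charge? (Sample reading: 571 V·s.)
No

electric charge has SI base units: A * s
V·s does NOT reduce to A * s; a valid unit for electric charge would be e.g. C.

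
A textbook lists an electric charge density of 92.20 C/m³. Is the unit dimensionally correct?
Yes

electric charge density has SI base units: A * s / m^3
C/m³ reduces to the same SI base units, so it is a valid unit for electric charge density.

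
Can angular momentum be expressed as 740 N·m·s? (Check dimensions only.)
Yes

angular momentum has SI base units: kg * m^2 / s
N·m·s reduces to the same SI base units, so it is a valid unit for angular momentum.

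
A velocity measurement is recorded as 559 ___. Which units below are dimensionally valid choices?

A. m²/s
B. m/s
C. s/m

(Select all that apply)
B

velocity has SI base units: m / s

Checking each option against m / s:
  A. m²/s: ✗ does not match
  B. m/s: ✓ matches
  C. s/m: ✗ does not match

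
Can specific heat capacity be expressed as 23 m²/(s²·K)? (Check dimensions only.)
Yes

specific heat capacity has SI base units: m^2 / (s^2 * K)
m²/(s²·K) reduces to the same SI base units, so it is a valid unit for specific heat capacity.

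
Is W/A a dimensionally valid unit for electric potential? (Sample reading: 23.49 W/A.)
Yes

electric potential has SI base units: kg * m^2 / (A * s^3)
W/A reduces to the same SI base units, so it is a valid unit for electric potential.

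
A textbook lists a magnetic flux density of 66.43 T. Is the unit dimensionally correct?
Yes

magnetic flux density has SI base units: kg / (A * s^2)
T reduces to the same SI base units, so it is a valid unit for magnetic flux density.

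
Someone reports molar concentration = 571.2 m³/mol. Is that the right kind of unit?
No

molar concentration has SI base units: mol / m^3
m³/mol does NOT reduce to mol / m^3; a valid unit for molar concentration would be e.g. mol/m³.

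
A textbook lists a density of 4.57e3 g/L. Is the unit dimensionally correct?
Yes

density has SI base units: kg / m^3
g/L reduces to the same SI base units, so it is a valid unit for density.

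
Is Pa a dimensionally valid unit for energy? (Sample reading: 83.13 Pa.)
No

energy has SI base units: kg * m^2 / s^2
Pa does NOT reduce to kg * m^2 / s^2; a valid unit for energy would be e.g. J.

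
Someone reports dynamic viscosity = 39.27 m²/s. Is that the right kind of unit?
No

dynamic viscosity has SI base units: kg / (m * s)
m²/s does NOT reduce to kg / (m * s); a valid unit for dynamic viscosity would be e.g. Pa·s.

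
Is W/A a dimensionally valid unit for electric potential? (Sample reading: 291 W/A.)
Yes

electric potential has SI base units: kg * m^2 / (A * s^3)
W/A reduces to the same SI base units, so it is a valid unit for electric potential.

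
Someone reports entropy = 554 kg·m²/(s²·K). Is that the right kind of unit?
Yes

entropy has SI base units: kg * m^2 / (s^2 * K)
kg·m²/(s²·K) reduces to the same SI base units, so it is a valid unit for entropy.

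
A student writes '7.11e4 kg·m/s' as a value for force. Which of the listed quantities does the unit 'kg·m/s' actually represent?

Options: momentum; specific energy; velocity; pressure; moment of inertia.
momentum

force should have units dimensionally equivalent to kg * m / s^2 (e.g. N).
The given unit 'kg·m/s' reduces to kg * m / s. Of the listed options, that is the dimensionality of momentum.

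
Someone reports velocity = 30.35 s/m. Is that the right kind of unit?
No

velocity has SI base units: m / s
s/m does NOT reduce to m / s; a valid unit for velocity would be e.g. m/s.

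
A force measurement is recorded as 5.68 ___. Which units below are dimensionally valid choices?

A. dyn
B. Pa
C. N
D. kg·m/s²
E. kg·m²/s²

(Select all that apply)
A, C, D

force has SI base units: kg * m / s^2

Checking each option against kg * m / s^2:
  A. dyn: ✓ matches
  B. Pa: ✗ does not match
  C. N: ✓ matches
  D. kg·m/s²: ✓ matches
  E. kg·m²/s²: ✗ does not match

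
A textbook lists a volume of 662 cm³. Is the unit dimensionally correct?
Yes

volume has SI base units: m^3
cm³ reduces to the same SI base units, so it is a valid unit for volume.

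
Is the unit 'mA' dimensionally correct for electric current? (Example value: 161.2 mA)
Yes

electric current has SI base units: A
mA reduces to the same SI base units, so it is a valid unit for electric current.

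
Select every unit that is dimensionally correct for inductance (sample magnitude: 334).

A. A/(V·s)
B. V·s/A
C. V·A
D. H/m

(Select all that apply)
B

inductance has SI base units: kg * m^2 / (A^2 * s^2)

Checking each option against kg * m^2 / (A^2 * s^2):
  A. A/(V·s): ✗ does not match
  B. V·s/A: ✓ matches
  C. V·A: ✗ does not match
  D. H/m: ✗ does not match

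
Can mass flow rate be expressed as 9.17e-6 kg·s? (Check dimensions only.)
No

mass flow rate has SI base units: kg / s
kg·s does NOT reduce to kg / s; a valid unit for mass flow rate would be e.g. kg/s.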